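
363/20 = 18 + 3/20 = 18.15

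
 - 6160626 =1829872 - 7990498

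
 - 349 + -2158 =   -  2507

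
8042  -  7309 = 733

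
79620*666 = 53026920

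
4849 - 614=4235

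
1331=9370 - 8039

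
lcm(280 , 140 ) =280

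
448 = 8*56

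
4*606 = 2424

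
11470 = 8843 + 2627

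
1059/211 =1059/211 =5.02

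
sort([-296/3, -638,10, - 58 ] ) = [- 638,-296/3, - 58, 10]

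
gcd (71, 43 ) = 1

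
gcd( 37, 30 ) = 1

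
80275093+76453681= 156728774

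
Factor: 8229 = 3^1*13^1 *211^1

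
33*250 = 8250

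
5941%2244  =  1453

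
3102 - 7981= - 4879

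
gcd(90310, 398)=2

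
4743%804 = 723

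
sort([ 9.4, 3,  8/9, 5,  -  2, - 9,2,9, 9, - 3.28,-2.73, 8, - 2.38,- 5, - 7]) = [  -  9, - 7,-5, - 3.28, - 2.73, - 2.38,-2, 8/9, 2, 3, 5, 8, 9 , 9, 9.4 ] 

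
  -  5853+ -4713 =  - 10566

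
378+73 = 451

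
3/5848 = 3/5848 = 0.00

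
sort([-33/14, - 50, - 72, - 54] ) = [ - 72, - 54, -50, - 33/14] 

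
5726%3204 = 2522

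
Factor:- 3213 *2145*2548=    - 17560522980 = - 2^2 * 3^4*5^1*7^3*11^1 * 13^2*17^1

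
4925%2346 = 233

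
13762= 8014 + 5748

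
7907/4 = 7907/4 = 1976.75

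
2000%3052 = 2000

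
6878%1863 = 1289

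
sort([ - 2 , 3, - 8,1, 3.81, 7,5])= [ - 8, - 2 , 1,3, 3.81,5, 7]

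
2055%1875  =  180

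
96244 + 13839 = 110083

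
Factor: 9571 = 17^1 * 563^1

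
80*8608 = 688640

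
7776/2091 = 3 + 501/697 = 3.72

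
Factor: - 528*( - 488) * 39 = 2^7*3^2*11^1 * 13^1 * 61^1 = 10048896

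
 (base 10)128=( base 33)3t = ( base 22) 5I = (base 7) 242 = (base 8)200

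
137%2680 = 137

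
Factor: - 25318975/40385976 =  - 2^ ( - 3)*3^ (-1)*5^2*11^1* 23^ ( - 1 )*3181^ ( - 1)*4003^1 = - 1100825/1755912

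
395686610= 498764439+-103077829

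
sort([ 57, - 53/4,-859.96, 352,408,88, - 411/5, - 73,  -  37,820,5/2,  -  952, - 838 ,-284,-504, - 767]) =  [ - 952, - 859.96, - 838 , - 767 ,  -  504, - 284, - 411/5, - 73, - 37, - 53/4, 5/2,57,88, 352, 408,820] 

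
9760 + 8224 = 17984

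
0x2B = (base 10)43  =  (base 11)3a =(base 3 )1121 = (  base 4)223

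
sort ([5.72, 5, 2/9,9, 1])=[2/9, 1, 5,5.72, 9]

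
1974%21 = 0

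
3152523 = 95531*33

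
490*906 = 443940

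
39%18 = 3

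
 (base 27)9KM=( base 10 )7123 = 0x1bd3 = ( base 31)7CO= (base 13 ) 331c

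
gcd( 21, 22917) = 3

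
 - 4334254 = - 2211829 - 2122425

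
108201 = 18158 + 90043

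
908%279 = 71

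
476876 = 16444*29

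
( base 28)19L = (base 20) 2ch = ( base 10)1057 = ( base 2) 10000100001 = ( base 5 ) 13212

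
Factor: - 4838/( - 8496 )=41/72 =2^ ( - 3)*3^( - 2)*41^1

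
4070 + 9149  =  13219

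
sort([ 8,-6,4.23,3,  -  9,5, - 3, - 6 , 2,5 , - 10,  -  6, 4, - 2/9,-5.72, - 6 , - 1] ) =[ - 10, - 9, - 6, - 6,  -  6, -6, - 5.72, - 3, - 1, - 2/9,  2, 3,4, 4.23,5,5 , 8 ]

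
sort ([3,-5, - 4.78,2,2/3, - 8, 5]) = [ - 8, - 5, - 4.78 , 2/3, 2,3,  5 ] 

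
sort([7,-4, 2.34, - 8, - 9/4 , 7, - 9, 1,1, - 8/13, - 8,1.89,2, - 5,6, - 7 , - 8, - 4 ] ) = [ - 9, - 8, - 8, - 8 , - 7, - 5, - 4, - 4,-9/4, - 8/13,1, 1,1.89, 2, 2.34,6,7, 7] 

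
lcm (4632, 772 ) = 4632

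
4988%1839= 1310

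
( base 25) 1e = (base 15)29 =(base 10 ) 39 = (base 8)47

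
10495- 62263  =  -51768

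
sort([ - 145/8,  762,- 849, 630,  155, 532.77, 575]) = [ - 849,  -  145/8,155, 532.77,575, 630, 762 ]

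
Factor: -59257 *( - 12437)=736979309  =  11^1*5387^1*12437^1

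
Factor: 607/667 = 23^( - 1)*29^( - 1)*607^1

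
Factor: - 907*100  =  -90700 = -2^2*5^2*907^1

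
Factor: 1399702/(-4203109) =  - 2^1*73^1 * 9587^1*4203109^(-1) 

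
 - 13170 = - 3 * 4390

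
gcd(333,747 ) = 9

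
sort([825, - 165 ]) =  [-165,825]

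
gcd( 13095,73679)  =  1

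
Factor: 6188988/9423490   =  2^1*3^1*5^( - 1 )*13^1*97^1*107^( - 1)*409^1*8807^(-1 ) = 3094494/4711745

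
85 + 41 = 126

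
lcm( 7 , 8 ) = 56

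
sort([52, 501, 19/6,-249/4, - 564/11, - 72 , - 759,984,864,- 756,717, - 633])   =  [  -  759, - 756, -633, -72, - 249/4, - 564/11, 19/6,52, 501, 717,864,  984 ] 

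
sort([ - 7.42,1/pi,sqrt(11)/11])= [ - 7.42,sqrt(11 ) /11, 1/pi ]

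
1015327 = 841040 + 174287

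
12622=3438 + 9184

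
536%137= 125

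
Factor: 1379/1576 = 7/8= 2^( - 3)*7^1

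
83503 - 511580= - 428077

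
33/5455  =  33/5455 = 0.01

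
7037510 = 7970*883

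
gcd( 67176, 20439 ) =27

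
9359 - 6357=3002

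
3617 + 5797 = 9414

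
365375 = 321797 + 43578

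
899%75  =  74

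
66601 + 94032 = 160633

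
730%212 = 94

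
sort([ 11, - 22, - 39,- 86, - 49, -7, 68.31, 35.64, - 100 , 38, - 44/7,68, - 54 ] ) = [- 100, - 86, - 54, - 49, - 39, - 22, - 7, - 44/7, 11,  35.64, 38,68 , 68.31]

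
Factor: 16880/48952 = 10/29 =2^1*5^1*29^( - 1)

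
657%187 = 96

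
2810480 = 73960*38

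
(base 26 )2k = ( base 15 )4c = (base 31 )2a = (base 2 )1001000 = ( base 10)72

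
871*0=0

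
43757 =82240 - 38483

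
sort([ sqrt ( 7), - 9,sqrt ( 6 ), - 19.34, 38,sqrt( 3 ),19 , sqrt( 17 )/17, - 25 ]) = [ - 25, - 19.34, - 9,sqrt ( 17)/17,sqrt(3 ) , sqrt( 6 ),sqrt(7 ), 19, 38] 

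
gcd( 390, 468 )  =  78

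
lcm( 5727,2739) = 62997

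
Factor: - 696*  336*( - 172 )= 2^9  *  3^2*7^1 * 29^1*43^1 = 40223232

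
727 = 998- 271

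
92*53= 4876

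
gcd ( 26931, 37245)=573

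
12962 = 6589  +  6373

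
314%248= 66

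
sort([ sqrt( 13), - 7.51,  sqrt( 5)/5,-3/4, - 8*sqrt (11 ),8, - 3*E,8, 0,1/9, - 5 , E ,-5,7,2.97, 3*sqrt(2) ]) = [-8 *sqrt ( 11),-3*E, - 7.51, - 5,-5, - 3/4, 0, 1/9,  sqrt( 5)/5, E,2.97,sqrt( 13 ), 3*sqrt ( 2), 7,8, 8 ]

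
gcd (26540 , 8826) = 2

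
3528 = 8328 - 4800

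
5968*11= 65648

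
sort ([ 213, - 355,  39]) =[ - 355,39,213 ]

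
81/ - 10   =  -9+9/10= -8.10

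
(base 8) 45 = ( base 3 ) 1101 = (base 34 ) 13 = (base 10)37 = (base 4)211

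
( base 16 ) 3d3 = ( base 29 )14M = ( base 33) tm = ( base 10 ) 979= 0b1111010011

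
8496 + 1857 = 10353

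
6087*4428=26953236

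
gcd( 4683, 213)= 3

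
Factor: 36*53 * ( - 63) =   -  2^2 * 3^4 * 7^1 * 53^1 = - 120204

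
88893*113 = 10044909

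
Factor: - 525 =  - 3^1*5^2*7^1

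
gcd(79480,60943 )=1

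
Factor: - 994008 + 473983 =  - 520025 = -  5^2*11^1*31^1 * 61^1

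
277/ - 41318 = -1 + 41041/41318 = -  0.01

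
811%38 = 13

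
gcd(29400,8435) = 35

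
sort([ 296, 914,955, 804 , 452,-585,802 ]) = [ - 585 , 296,452, 802, 804, 914, 955 ] 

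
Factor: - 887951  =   - 29^1*67^1*457^1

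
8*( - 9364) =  - 74912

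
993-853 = 140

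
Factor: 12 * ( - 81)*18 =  - 17496 = - 2^3 * 3^7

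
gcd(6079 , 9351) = 1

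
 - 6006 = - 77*78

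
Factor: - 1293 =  - 3^1*431^1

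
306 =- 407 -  - 713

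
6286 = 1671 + 4615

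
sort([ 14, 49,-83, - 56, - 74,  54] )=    [ - 83,  -  74, - 56,14,49,54]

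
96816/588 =8068/49 = 164.65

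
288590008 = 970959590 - 682369582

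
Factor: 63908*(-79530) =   -  5082603240 = - 2^3*3^1*5^1*11^1*13^1 *241^1*1229^1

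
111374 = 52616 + 58758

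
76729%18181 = 4005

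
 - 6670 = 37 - 6707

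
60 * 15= 900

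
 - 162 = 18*(-9)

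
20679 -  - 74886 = 95565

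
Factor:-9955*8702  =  -2^1*5^1*11^1*19^1 * 181^1 * 229^1=- 86628410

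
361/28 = 12 + 25/28 = 12.89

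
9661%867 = 124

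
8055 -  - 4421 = 12476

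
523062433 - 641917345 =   -  118854912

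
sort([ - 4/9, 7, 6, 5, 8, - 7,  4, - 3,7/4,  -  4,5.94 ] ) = [ - 7, - 4, - 3, - 4/9,  7/4, 4, 5, 5.94, 6,  7, 8]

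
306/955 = 306/955 = 0.32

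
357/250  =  357/250 = 1.43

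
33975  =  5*6795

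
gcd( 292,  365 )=73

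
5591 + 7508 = 13099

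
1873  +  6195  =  8068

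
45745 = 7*6535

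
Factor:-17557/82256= -2^( - 4) * 53^(-1)*181^1 = - 181/848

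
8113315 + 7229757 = 15343072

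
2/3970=1/1985 = 0.00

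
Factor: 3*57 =171 = 3^2*19^1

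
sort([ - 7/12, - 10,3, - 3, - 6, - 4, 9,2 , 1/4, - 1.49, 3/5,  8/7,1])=[ - 10, - 6 , - 4,-3, - 1.49 , - 7/12 , 1/4,  3/5, 1, 8/7,2 , 3 , 9]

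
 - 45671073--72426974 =26755901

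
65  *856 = 55640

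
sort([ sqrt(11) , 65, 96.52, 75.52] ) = [ sqrt (11) , 65, 75.52, 96.52]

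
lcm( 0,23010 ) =0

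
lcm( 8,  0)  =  0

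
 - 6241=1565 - 7806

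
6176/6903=6176/6903 = 0.89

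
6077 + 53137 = 59214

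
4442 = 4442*1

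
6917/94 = 6917/94= 73.59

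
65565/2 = 65565/2 =32782.50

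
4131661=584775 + 3546886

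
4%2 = 0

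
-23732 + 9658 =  - 14074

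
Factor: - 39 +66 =27 = 3^3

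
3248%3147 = 101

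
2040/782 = 60/23 = 2.61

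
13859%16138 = 13859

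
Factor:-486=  - 2^1*3^5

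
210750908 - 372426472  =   - 161675564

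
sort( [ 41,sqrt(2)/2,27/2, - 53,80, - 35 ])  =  [ - 53, - 35,sqrt(2)/2, 27/2,41,80] 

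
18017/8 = 2252 +1/8 = 2252.12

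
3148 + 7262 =10410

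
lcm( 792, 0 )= 0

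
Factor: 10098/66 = 153 = 3^2*17^1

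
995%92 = 75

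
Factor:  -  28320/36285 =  -32/41 = - 2^5*41^(-1) 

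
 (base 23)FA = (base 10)355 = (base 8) 543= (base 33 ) ap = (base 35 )A5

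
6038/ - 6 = - 3019/3 = - 1006.33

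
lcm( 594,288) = 9504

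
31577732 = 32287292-709560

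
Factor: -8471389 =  - 17^1 * 547^1*911^1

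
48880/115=9776/23=425.04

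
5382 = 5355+27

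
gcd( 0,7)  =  7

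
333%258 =75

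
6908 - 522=6386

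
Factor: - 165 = - 3^1 * 5^1 * 11^1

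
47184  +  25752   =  72936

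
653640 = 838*780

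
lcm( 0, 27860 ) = 0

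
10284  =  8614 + 1670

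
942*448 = 422016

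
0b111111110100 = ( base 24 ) 724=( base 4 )333310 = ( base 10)4084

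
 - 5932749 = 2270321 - 8203070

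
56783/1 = 56783 =56783.00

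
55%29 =26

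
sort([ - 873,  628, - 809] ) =[ -873 , - 809 , 628]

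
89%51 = 38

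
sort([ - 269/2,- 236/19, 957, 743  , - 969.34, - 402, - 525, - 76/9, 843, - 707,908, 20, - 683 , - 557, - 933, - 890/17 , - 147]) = [ - 969.34, - 933,- 707, - 683, - 557 , -525, - 402,- 147, -269/2, - 890/17, - 236/19,  -  76/9, 20, 743, 843,908,957 ] 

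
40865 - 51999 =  - 11134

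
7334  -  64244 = - 56910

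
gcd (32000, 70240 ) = 160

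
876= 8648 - 7772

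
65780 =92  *715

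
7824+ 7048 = 14872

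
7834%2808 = 2218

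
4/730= 2/365 =0.01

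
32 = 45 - 13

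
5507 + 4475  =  9982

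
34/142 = 17/71  =  0.24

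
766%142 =56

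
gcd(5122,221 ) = 13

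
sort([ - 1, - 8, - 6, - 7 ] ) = [ - 8, - 7, - 6, - 1]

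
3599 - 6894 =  - 3295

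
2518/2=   1259 = 1259.00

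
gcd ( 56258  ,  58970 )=2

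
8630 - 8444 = 186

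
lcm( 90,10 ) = 90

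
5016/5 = 1003+1/5=   1003.20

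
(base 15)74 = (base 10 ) 109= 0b1101101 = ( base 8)155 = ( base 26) 45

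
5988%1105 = 463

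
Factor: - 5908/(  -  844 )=7 = 7^1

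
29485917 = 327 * 90171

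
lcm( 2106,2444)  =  197964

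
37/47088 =37/47088 =0.00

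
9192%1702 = 682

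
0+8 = 8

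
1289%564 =161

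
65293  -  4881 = 60412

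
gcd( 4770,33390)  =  4770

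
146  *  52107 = 7607622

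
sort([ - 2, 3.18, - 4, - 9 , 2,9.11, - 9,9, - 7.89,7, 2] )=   [ - 9, - 9, - 7.89, - 4,- 2, 2, 2, 3.18,7,9,9.11]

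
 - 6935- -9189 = 2254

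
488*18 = 8784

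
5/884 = 5/884 = 0.01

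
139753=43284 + 96469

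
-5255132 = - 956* 5497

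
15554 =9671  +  5883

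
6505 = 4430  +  2075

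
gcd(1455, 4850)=485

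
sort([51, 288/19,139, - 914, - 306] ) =[ - 914, - 306,288/19, 51,139 ] 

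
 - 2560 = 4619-7179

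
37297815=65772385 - 28474570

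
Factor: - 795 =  - 3^1 * 5^1*53^1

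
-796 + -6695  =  - 7491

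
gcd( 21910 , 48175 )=5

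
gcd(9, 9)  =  9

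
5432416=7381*736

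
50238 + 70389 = 120627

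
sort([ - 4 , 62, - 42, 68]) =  [ - 42,  -  4, 62,68 ]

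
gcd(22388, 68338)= 2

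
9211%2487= 1750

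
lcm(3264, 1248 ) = 42432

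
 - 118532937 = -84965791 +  - 33567146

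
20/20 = 1 = 1.00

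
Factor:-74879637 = - 3^1 * 7^1*3565697^1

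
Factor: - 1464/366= - 2^2 = - 4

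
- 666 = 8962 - 9628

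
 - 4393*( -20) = 87860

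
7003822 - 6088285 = 915537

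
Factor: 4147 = 11^1 * 13^1*29^1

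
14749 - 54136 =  - 39387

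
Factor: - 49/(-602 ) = 7/86= 2^(  -  1 )*7^1*43^( - 1)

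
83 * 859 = 71297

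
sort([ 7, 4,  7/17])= [7/17, 4,7]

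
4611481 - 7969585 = -3358104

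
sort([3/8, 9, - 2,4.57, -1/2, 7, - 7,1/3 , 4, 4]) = [-7, - 2, - 1/2 , 1/3, 3/8, 4,  4,  4.57 , 7,9] 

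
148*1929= 285492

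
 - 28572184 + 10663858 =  - 17908326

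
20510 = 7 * 2930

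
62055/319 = 62055/319 = 194.53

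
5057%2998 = 2059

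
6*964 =5784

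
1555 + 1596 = 3151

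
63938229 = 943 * 67803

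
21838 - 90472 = -68634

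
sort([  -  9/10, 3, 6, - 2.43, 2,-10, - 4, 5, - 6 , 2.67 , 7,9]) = [ - 10, - 6,-4,-2.43, - 9/10, 2,2.67,3 , 5,6, 7, 9]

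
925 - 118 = 807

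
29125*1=29125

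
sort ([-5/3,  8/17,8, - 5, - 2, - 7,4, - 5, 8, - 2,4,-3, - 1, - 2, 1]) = [  -  7,- 5,- 5,-3, - 2, - 2,-2, - 5/3,-1, 8/17,1, 4, 4, 8,8]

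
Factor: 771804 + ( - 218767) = 553037 = 553037^1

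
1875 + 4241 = 6116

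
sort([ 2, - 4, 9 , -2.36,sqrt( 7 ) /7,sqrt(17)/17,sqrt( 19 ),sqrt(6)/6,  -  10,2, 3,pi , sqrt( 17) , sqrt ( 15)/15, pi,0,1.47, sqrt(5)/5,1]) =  [-10, - 4,- 2.36, 0,sqrt(17)/17,sqrt( 15 ) /15,sqrt( 7 ) /7,sqrt( 6 )/6,sqrt (5)/5,1, 1.47,2,2,3, pi,pi,sqrt (17), sqrt( 19 ),9] 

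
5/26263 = 5/26263 = 0.00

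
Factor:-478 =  - 2^1*239^1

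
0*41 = 0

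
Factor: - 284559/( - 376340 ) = 2^( - 2 )*3^1*5^(-1)*11^1*31^(-1)*607^ ( - 1 )*8623^1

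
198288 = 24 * 8262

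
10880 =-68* ( - 160 ) 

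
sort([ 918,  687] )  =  [ 687 , 918]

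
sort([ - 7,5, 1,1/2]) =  [-7,1/2,1,5]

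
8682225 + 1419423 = 10101648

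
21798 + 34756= 56554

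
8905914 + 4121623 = 13027537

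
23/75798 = 23/75798 = 0.00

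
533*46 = 24518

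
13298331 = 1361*9771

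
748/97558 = 374/48779 = 0.01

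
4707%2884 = 1823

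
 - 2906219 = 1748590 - 4654809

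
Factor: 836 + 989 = 5^2*73^1 = 1825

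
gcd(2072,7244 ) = 4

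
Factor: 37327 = 163^1*229^1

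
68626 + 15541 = 84167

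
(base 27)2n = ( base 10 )77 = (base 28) 2l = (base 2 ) 1001101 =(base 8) 115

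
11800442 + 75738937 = 87539379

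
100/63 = 100/63=1.59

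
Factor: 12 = 2^2*3^1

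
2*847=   1694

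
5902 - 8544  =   - 2642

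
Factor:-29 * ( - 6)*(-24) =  - 2^4*3^2*29^1 = - 4176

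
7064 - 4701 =2363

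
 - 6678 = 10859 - 17537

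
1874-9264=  - 7390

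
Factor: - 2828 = - 2^2 * 7^1*101^1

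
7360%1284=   940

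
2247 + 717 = 2964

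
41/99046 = 41/99046 = 0.00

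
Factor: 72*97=2^3*3^2*97^1 = 6984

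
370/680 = 37/68 = 0.54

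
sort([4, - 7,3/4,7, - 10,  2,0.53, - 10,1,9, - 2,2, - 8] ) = [ - 10, - 10, - 8, - 7, - 2,0.53, 3/4,1,2, 2, 4,7, 9 ]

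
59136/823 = 59136/823 = 71.85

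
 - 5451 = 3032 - 8483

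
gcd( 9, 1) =1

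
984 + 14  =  998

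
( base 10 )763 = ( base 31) oj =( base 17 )2AF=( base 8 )1373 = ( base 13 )469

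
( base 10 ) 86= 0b1010110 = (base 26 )38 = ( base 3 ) 10012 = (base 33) 2K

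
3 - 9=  - 6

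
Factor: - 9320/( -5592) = 5/3 = 3^( - 1)*5^1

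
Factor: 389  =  389^1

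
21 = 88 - 67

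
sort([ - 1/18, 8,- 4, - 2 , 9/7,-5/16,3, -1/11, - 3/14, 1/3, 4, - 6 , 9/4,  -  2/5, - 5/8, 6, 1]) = [ - 6, - 4, - 2, - 5/8, - 2/5, - 5/16, - 3/14,  -  1/11,  -  1/18,1/3,  1, 9/7,9/4, 3, 4, 6,8]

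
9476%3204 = 3068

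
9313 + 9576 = 18889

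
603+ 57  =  660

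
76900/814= 38450/407 = 94.47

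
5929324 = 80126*74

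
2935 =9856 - 6921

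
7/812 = 1/116= 0.01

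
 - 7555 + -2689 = -10244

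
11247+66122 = 77369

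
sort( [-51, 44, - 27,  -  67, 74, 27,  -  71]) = [ - 71,-67,  -  51, - 27, 27, 44, 74]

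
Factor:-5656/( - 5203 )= 2^3*7^1*11^(-2)*43^(  -  1 )*101^1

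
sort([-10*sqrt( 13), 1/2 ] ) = [  -  10*sqrt (13 ),1/2]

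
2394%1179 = 36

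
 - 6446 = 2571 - 9017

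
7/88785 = 7/88785=0.00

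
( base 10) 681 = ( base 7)1662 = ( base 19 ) 1GG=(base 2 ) 1010101001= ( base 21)1b9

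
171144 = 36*4754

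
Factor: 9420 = 2^2*3^1 * 5^1*157^1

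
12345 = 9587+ 2758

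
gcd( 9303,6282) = 3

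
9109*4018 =36599962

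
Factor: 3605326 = 2^1*17^1*19^1*5581^1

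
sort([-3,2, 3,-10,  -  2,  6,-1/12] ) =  [ - 10,-3, - 2, - 1/12,2, 3 , 6 ] 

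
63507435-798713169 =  - 735205734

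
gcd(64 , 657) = 1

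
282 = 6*47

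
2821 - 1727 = 1094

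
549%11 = 10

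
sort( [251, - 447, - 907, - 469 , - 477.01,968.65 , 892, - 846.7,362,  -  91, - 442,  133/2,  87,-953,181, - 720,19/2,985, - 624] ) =[  -  953, - 907, - 846.7, - 720, - 624, - 477.01, -469 , - 447, - 442,- 91, 19/2, 133/2,87,181, 251,362,892, 968.65,985]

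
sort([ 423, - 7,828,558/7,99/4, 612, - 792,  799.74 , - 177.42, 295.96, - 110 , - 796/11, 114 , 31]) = [ - 792, - 177.42,  -  110,  -  796/11, - 7,99/4,31, 558/7,114,295.96, 423 , 612,799.74, 828]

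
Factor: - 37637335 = - 5^1 *7527467^1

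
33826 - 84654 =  - 50828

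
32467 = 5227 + 27240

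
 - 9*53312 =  - 479808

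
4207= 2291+1916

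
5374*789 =4240086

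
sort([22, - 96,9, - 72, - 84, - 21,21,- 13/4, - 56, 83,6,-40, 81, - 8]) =[ - 96, - 84, - 72, - 56, - 40, - 21, -8,  -  13/4,  6, 9,21, 22,81,83 ] 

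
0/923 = 0= 0.00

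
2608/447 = 2608/447 = 5.83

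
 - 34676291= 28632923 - 63309214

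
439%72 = 7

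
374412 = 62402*6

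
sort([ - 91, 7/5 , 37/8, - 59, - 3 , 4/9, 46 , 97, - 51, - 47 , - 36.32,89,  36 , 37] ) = [ - 91,  -  59  , - 51,-47, - 36.32, - 3 , 4/9,7/5, 37/8, 36,  37,46,89, 97 ]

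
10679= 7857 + 2822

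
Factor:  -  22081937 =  - 761^1*29017^1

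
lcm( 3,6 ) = 6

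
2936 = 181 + 2755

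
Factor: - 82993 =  - 149^1*557^1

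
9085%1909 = 1449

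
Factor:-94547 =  - 94547^1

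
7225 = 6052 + 1173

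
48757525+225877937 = 274635462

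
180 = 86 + 94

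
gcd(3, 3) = 3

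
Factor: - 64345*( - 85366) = 5492875270  =  2^1*5^1*17^1*757^1*42683^1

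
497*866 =430402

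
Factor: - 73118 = -2^1*36559^1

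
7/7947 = 7/7947 = 0.00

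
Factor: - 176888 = -2^3*22111^1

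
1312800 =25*52512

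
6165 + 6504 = 12669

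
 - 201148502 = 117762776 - 318911278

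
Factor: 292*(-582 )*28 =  -4758432 = -2^5*3^1*7^1 * 73^1 * 97^1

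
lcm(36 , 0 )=0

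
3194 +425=3619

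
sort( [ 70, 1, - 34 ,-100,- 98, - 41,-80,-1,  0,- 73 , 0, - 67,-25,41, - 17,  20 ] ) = [ - 100,-98 , - 80, - 73, - 67, - 41, - 34,  -  25, - 17, - 1 , 0,0,  1,20,41,70] 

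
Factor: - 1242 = -2^1* 3^3*23^1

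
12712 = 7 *1816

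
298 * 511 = 152278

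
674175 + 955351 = 1629526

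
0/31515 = 0  =  0.00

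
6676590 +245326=6921916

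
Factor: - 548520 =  - 2^3*3^1 * 5^1*7^1*653^1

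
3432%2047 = 1385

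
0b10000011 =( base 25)56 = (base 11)10a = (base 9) 155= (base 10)131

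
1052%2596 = 1052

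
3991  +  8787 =12778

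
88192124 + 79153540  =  167345664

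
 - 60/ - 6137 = 60/6137 = 0.01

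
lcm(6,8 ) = 24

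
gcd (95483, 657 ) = 1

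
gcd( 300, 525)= 75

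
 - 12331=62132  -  74463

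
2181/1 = 2181=2181.00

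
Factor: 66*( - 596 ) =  - 39336 = - 2^3*3^1*11^1*149^1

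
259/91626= 259/91626  =  0.00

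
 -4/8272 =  - 1+ 2067/2068 = -0.00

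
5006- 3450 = 1556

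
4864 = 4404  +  460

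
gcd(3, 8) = 1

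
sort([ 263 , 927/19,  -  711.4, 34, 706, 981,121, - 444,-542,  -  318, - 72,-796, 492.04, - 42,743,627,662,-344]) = [  -  796, - 711.4, - 542, - 444,-344, - 318, - 72,  -  42,34, 927/19, 121,263,492.04, 627, 662, 706, 743,981]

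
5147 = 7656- 2509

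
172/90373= 172/90373= 0.00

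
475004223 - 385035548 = 89968675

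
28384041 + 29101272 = 57485313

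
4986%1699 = 1588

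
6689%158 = 53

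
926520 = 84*11030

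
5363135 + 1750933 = 7114068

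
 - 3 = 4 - 7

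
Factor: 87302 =2^1*43651^1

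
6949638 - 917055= 6032583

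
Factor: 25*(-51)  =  -1275 = -3^1*5^2*17^1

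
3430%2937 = 493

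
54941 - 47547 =7394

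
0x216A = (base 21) J87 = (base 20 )117E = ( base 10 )8554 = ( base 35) 6YE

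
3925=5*785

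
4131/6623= 4131/6623= 0.62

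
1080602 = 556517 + 524085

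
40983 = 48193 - 7210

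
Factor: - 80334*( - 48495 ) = 2^1 * 3^3* 5^1*53^1*61^1*4463^1 = 3895797330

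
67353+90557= 157910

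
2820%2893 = 2820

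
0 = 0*652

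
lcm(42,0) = 0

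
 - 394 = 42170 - 42564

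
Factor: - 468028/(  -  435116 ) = 29^( - 1)*31^( - 1)*967^1 = 967/899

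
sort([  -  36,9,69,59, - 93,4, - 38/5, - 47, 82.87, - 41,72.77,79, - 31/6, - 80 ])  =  [ - 93,-80,-47, - 41, - 36,- 38/5,  -  31/6,4,9,  59 , 69,72.77,79, 82.87 ]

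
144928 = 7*20704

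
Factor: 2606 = 2^1*1303^1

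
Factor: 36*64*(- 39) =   -  2^8 *3^3*13^1 = - 89856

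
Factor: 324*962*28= 2^5*3^4 * 7^1*13^1*37^1 = 8727264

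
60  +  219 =279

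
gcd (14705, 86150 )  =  5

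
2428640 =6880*353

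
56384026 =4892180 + 51491846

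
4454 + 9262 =13716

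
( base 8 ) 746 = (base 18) 190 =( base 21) 123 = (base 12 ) 346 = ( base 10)486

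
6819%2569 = 1681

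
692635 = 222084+470551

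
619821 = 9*68869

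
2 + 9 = 11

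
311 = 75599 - 75288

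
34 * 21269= 723146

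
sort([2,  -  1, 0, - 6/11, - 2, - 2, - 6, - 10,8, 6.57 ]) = [ - 10, - 6, - 2, - 2 ,-1, - 6/11 , 0, 2, 6.57, 8]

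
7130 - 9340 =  - 2210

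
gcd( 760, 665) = 95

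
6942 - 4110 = 2832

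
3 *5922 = 17766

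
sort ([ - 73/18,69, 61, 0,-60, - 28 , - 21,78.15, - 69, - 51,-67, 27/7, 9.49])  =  [ - 69, - 67, - 60, - 51, -28, - 21, - 73/18, 0,27/7,9.49, 61, 69, 78.15]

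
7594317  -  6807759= 786558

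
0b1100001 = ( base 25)3m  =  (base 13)76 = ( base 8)141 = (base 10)97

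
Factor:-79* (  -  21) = 3^1*7^1*79^1 = 1659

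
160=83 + 77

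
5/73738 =5/73738= 0.00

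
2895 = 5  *579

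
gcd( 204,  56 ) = 4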